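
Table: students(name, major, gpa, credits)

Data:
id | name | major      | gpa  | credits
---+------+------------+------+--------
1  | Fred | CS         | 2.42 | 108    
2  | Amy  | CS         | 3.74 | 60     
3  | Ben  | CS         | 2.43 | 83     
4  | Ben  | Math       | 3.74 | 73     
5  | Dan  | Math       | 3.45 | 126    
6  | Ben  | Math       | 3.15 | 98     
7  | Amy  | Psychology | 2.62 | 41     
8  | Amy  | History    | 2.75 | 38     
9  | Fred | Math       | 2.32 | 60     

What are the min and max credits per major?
SELECT major, MIN(credits), MAX(credits)
FROM students
GROUP BY major

Result:
  CS: min=60, max=108
  History: min=38, max=38
  Math: min=60, max=126
  Psychology: min=41, max=41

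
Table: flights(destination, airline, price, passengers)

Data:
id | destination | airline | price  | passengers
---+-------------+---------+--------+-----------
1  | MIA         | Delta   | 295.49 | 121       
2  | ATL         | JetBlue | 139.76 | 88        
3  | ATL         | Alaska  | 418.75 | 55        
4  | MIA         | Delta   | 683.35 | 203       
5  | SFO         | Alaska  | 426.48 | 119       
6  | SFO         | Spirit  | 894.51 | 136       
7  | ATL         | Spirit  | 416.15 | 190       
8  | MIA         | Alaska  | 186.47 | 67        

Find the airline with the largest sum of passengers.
SELECT airline, SUM(passengers) as val
FROM flights
GROUP BY airline
ORDER BY val DESC
LIMIT 1

Result: Spirit with sum(passengers) = 326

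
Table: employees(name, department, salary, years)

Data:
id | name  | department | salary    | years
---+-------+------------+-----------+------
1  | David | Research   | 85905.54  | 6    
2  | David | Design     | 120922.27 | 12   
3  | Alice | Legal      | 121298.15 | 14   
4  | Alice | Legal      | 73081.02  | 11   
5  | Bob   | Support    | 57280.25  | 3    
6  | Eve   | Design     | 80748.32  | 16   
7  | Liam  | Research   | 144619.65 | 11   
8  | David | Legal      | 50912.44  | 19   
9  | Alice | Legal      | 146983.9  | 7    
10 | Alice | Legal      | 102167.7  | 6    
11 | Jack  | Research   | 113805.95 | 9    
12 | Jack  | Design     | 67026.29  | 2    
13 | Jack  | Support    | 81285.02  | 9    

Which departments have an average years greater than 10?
SELECT department, AVG(years)
FROM employees
GROUP BY department
HAVING AVG(years) > 10

Result:
  Legal: avg=11.40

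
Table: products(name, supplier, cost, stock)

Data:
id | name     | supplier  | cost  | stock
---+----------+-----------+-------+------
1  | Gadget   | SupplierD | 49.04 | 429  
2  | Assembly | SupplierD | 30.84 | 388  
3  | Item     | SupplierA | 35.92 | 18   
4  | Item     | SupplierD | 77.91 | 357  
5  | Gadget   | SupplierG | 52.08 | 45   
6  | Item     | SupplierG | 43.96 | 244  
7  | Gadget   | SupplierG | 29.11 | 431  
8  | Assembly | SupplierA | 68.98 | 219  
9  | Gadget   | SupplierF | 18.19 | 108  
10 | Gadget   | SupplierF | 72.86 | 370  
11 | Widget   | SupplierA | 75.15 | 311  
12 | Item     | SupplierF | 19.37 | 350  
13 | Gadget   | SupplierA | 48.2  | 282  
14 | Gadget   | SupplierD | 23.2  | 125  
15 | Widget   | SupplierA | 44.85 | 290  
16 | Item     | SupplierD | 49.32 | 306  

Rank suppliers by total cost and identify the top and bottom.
SELECT supplier, SUM(cost)
FROM products
GROUP BY supplier
ORDER BY SUM(cost)

All groups:
  SupplierF: 110.42
  SupplierG: 125.15
  SupplierD: 230.31
  SupplierA: 273.10

Highest: SupplierA (273.10)
Lowest: SupplierF (110.42)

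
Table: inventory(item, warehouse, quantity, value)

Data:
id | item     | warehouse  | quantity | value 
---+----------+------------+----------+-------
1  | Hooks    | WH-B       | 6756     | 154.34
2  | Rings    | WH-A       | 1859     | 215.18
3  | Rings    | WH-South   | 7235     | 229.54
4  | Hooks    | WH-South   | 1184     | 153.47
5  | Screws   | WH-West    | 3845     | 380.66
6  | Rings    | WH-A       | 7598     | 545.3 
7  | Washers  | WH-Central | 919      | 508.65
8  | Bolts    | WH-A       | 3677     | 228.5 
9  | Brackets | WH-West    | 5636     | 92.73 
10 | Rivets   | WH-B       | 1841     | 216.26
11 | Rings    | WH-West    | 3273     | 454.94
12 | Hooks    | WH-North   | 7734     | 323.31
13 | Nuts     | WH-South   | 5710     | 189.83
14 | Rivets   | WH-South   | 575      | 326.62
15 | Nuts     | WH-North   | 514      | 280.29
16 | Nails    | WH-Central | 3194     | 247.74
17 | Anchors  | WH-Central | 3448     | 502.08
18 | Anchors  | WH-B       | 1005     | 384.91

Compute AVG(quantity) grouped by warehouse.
SELECT warehouse, AVG(quantity) as result
FROM inventory
GROUP BY warehouse

Result:
  WH-A: 4378.00
  WH-B: 3200.67
  WH-Central: 2520.33
  WH-North: 4124.00
  WH-South: 3676.00
  WH-West: 4251.33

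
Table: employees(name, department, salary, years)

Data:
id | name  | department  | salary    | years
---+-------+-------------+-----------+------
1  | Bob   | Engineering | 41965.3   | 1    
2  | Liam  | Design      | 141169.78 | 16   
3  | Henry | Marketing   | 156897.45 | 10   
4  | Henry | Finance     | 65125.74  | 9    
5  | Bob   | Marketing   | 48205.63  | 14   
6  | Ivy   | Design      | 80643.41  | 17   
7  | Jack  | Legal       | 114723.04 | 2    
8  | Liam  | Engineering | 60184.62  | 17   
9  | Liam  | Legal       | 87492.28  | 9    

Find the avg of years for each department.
SELECT department, AVG(years) as result
FROM employees
GROUP BY department

Result:
  Design: 16.50
  Engineering: 9.00
  Finance: 9.00
  Legal: 5.50
  Marketing: 12.00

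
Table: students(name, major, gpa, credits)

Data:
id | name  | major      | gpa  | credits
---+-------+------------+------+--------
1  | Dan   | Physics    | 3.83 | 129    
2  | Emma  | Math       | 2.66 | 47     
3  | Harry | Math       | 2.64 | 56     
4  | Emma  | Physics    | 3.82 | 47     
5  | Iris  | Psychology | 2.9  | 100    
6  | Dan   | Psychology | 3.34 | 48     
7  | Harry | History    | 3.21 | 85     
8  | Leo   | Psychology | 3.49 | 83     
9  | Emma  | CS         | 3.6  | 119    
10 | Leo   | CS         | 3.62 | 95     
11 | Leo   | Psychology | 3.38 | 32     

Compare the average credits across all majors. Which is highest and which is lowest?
SELECT major, AVG(credits)
FROM students
GROUP BY major
ORDER BY AVG(credits)

All groups:
  Math: 51.50
  Psychology: 65.75
  History: 85.00
  Physics: 88.00
  CS: 107.00

Highest: CS (107.00)
Lowest: Math (51.50)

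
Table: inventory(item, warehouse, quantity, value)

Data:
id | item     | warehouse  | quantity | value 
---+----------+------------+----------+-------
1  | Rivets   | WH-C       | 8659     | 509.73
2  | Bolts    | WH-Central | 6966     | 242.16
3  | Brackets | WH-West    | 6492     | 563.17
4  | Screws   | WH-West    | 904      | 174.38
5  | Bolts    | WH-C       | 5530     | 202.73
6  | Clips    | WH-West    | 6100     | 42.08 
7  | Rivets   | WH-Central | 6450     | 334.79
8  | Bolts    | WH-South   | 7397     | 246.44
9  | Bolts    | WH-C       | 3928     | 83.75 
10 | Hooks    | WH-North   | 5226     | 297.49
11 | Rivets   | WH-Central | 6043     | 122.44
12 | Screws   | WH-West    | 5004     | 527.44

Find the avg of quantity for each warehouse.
SELECT warehouse, AVG(quantity) as result
FROM inventory
GROUP BY warehouse

Result:
  WH-C: 6039.00
  WH-Central: 6486.33
  WH-North: 5226.00
  WH-South: 7397.00
  WH-West: 4625.00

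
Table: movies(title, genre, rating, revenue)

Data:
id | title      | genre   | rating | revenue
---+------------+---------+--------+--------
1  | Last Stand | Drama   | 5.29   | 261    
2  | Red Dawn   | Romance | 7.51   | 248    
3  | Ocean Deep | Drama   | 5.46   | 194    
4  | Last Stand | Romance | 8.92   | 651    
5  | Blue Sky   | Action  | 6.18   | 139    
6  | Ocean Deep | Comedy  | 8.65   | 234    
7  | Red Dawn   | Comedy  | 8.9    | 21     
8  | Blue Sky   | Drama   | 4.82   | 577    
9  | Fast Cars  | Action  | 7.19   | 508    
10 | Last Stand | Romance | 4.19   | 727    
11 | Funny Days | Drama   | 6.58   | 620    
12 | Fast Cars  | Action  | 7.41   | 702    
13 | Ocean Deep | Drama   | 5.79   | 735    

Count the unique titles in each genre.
SELECT genre, COUNT(DISTINCT title)
FROM movies
GROUP BY genre

Result:
  Action: 2 distinct
  Comedy: 2 distinct
  Drama: 4 distinct
  Romance: 2 distinct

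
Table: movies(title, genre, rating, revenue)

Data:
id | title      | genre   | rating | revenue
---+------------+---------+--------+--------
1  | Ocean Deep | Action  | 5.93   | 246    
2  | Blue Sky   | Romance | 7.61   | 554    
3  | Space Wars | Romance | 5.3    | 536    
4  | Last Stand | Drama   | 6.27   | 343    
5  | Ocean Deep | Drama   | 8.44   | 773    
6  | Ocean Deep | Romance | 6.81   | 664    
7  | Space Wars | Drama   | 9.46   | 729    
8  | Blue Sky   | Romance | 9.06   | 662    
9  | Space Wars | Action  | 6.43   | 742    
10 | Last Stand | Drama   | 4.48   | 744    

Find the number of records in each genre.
SELECT genre, COUNT(*) as count
FROM movies
GROUP BY genre

Result:
  Action: 2
  Drama: 4
  Romance: 4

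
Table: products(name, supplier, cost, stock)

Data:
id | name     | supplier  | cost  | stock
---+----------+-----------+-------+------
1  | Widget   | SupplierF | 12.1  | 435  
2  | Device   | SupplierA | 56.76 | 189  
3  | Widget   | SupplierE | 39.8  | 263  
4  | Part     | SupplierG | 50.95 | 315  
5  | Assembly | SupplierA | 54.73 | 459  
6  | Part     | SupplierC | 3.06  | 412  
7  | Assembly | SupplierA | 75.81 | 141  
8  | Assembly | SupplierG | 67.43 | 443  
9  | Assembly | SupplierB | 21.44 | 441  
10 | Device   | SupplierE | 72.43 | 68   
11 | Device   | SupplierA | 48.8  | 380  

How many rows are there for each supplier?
SELECT supplier, COUNT(*) as count
FROM products
GROUP BY supplier

Result:
  SupplierA: 4
  SupplierB: 1
  SupplierC: 1
  SupplierE: 2
  SupplierF: 1
  SupplierG: 2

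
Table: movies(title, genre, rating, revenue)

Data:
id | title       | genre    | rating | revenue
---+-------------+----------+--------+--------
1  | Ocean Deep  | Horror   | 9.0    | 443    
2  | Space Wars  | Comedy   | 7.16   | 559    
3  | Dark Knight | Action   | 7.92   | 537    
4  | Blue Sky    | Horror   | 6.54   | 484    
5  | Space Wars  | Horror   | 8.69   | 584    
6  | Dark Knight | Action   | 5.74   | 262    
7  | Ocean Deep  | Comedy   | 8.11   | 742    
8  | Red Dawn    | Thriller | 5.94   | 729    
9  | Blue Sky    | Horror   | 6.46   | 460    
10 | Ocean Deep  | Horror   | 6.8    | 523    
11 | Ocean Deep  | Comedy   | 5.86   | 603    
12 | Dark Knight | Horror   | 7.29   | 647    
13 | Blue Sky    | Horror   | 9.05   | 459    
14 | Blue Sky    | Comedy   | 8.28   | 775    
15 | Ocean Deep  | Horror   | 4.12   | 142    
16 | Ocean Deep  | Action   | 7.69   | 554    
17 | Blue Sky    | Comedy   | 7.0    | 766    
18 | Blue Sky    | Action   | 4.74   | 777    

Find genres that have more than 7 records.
SELECT genre, COUNT(*) as cnt
FROM movies
GROUP BY genre
HAVING COUNT(*) > 7

Result:
  Horror: 8

Note: HAVING filters groups after aggregation, WHERE filters rows before.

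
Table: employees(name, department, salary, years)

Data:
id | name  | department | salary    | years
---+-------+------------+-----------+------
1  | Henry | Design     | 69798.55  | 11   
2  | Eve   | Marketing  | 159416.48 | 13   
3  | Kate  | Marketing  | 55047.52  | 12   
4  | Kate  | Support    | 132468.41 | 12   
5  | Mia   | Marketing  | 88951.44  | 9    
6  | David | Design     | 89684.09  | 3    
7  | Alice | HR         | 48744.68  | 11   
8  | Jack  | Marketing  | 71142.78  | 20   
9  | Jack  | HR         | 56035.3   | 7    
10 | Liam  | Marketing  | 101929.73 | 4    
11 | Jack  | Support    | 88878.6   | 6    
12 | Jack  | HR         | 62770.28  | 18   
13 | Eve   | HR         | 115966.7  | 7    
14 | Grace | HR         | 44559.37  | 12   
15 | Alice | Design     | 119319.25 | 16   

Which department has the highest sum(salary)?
SELECT department, SUM(salary) as val
FROM employees
GROUP BY department
ORDER BY val DESC
LIMIT 1

Result: Marketing with sum(salary) = 476487.95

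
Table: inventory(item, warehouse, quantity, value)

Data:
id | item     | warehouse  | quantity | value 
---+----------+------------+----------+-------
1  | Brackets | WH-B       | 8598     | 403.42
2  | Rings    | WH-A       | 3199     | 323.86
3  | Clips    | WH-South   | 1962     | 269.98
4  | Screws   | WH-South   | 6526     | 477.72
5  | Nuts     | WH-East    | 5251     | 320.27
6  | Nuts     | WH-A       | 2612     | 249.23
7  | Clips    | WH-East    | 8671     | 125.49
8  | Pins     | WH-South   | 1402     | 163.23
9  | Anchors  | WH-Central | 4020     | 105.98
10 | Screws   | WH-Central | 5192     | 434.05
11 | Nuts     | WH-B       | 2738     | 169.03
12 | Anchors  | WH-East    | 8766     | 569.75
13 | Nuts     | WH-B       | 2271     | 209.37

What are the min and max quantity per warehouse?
SELECT warehouse, MIN(quantity), MAX(quantity)
FROM inventory
GROUP BY warehouse

Result:
  WH-A: min=2612, max=3199
  WH-B: min=2271, max=8598
  WH-Central: min=4020, max=5192
  WH-East: min=5251, max=8766
  WH-South: min=1402, max=6526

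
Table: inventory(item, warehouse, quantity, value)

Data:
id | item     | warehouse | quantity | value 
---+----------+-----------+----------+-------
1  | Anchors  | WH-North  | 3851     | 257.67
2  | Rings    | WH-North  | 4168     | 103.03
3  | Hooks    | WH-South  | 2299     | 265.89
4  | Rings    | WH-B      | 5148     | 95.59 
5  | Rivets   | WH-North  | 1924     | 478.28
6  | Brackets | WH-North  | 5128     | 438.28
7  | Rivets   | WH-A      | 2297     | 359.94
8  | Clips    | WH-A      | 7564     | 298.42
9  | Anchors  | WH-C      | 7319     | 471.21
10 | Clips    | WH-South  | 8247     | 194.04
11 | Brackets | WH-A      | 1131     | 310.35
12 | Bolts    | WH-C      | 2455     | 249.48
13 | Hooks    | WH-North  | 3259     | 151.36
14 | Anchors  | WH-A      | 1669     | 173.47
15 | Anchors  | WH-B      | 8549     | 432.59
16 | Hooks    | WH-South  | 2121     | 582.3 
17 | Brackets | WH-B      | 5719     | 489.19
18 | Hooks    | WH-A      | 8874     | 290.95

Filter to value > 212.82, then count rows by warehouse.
SELECT warehouse, COUNT(*)
FROM inventory
WHERE value > 212.82
GROUP BY warehouse

Note: WHERE filters rows before grouping.

Result:
  WH-A: 4
  WH-B: 2
  WH-C: 2
  WH-North: 3
  WH-South: 2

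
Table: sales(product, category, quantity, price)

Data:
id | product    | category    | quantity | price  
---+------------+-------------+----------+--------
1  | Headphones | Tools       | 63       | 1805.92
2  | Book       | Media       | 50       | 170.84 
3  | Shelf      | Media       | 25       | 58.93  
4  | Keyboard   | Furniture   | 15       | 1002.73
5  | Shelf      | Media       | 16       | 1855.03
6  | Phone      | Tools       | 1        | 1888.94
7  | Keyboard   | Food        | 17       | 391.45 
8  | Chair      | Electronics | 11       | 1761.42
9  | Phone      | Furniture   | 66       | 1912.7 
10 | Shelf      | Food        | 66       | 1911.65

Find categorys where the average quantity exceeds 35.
SELECT category, AVG(quantity)
FROM sales
GROUP BY category
HAVING AVG(quantity) > 35

Result:
  Food: avg=41.50
  Furniture: avg=40.50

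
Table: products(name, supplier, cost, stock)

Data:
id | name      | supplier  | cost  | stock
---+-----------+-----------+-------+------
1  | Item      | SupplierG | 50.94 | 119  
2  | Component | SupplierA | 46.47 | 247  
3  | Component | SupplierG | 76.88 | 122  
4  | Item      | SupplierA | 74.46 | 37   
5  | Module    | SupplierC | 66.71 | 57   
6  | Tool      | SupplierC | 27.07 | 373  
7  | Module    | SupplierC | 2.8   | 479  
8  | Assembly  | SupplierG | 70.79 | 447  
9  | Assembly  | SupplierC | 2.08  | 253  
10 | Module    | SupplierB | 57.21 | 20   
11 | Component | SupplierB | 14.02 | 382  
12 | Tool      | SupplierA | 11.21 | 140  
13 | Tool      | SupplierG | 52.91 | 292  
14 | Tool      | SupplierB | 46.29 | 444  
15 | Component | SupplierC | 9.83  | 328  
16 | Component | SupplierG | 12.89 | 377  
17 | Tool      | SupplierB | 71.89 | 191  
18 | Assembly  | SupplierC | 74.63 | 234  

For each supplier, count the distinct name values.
SELECT supplier, COUNT(DISTINCT name)
FROM products
GROUP BY supplier

Result:
  SupplierA: 3 distinct
  SupplierB: 3 distinct
  SupplierC: 4 distinct
  SupplierG: 4 distinct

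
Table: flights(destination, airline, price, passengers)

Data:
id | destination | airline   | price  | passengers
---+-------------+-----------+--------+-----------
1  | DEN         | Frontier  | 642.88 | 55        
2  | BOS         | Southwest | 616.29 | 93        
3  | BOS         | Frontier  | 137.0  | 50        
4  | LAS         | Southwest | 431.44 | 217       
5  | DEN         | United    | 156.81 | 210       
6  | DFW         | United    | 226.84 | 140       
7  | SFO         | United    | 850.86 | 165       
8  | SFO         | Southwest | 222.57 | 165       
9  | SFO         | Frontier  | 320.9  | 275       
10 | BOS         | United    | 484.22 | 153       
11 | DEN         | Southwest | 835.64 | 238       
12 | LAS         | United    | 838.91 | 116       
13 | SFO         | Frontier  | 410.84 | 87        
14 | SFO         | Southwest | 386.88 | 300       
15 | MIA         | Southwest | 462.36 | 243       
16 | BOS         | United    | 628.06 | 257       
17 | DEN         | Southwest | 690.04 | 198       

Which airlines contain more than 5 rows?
SELECT airline, COUNT(*) as cnt
FROM flights
GROUP BY airline
HAVING COUNT(*) > 5

Result:
  Southwest: 7
  United: 6

Note: HAVING filters groups after aggregation, WHERE filters rows before.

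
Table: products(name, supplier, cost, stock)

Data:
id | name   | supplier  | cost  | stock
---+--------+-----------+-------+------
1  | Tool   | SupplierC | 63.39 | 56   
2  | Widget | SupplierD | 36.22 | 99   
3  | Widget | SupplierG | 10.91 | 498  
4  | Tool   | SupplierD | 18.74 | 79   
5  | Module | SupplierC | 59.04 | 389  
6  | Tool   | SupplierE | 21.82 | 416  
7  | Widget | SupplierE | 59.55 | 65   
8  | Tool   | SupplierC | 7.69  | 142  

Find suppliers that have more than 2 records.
SELECT supplier, COUNT(*) as cnt
FROM products
GROUP BY supplier
HAVING COUNT(*) > 2

Result:
  SupplierC: 3

Note: HAVING filters groups after aggregation, WHERE filters rows before.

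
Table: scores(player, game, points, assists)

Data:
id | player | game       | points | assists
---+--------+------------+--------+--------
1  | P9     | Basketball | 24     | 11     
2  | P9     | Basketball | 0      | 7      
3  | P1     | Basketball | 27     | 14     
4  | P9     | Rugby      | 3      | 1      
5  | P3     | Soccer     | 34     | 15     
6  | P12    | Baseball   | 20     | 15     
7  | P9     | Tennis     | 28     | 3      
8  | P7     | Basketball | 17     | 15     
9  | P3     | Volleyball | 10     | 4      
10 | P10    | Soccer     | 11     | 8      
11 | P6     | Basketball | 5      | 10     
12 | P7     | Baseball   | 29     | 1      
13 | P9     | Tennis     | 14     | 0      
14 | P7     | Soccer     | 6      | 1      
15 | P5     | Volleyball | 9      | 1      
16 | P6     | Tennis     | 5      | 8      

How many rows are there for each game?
SELECT game, COUNT(*) as count
FROM scores
GROUP BY game

Result:
  Baseball: 2
  Basketball: 5
  Rugby: 1
  Soccer: 3
  Tennis: 3
  Volleyball: 2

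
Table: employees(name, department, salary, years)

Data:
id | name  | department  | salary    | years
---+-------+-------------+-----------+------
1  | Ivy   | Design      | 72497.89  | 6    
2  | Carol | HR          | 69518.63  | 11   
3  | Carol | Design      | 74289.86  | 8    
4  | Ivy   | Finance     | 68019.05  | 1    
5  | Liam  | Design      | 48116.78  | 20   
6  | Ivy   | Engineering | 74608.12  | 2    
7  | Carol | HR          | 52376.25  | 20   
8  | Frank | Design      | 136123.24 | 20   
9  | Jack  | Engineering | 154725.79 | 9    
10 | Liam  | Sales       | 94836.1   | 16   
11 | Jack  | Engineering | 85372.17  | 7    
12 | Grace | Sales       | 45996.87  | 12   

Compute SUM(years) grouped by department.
SELECT department, SUM(years) as result
FROM employees
GROUP BY department

Result:
  Design: 54
  Engineering: 18
  Finance: 1
  HR: 31
  Sales: 28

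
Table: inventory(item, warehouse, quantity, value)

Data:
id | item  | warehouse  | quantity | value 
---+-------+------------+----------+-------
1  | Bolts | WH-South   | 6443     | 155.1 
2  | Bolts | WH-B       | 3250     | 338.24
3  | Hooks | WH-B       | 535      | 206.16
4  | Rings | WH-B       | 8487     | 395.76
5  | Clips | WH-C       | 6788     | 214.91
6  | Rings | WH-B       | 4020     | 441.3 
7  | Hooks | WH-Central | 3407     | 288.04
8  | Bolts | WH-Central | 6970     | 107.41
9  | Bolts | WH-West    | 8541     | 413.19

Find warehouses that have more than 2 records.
SELECT warehouse, COUNT(*) as cnt
FROM inventory
GROUP BY warehouse
HAVING COUNT(*) > 2

Result:
  WH-B: 4

Note: HAVING filters groups after aggregation, WHERE filters rows before.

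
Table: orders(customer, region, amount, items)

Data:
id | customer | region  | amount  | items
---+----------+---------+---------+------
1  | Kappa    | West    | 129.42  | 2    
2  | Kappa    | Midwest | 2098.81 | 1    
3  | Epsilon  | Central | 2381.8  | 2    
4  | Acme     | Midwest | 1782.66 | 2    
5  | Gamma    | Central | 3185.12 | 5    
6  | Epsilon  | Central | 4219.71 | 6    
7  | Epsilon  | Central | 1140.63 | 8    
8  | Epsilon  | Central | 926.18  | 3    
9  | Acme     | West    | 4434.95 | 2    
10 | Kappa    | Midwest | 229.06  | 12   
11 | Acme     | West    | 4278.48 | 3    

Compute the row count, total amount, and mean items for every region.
SELECT region,
       COUNT(*) as cnt,
       SUM(amount) as total_amount,
       AVG(items) as avg_items
FROM orders
GROUP BY region

Result:
  Central: 5 records, 11853.44 total amount, 4.80 avg items
  Midwest: 3 records, 4110.53 total amount, 5.00 avg items
  West: 3 records, 8842.85 total amount, 2.33 avg items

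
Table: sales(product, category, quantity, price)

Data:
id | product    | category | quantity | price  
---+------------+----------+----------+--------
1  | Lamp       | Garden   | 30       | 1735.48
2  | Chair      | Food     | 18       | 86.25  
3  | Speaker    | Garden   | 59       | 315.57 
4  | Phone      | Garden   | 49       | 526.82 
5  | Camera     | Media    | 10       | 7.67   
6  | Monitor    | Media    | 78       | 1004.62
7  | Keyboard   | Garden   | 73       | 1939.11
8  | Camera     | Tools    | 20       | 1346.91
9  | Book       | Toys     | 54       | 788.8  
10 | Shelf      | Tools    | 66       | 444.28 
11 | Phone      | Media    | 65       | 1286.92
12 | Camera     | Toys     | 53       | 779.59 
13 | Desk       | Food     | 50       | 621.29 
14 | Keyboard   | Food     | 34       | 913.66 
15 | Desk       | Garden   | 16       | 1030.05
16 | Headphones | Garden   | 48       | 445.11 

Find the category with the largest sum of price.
SELECT category, SUM(price) as val
FROM sales
GROUP BY category
ORDER BY val DESC
LIMIT 1

Result: Garden with sum(price) = 5992.14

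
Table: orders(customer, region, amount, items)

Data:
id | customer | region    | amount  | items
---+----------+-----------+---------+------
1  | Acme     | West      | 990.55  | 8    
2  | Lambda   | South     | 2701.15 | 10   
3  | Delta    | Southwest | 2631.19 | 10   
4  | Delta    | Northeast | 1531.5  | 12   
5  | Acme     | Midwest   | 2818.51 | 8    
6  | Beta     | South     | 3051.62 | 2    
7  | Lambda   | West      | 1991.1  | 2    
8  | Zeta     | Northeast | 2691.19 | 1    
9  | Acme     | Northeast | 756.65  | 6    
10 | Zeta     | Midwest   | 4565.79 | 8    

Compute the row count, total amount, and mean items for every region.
SELECT region,
       COUNT(*) as cnt,
       SUM(amount) as total_amount,
       AVG(items) as avg_items
FROM orders
GROUP BY region

Result:
  Midwest: 2 records, 7384.30 total amount, 8.00 avg items
  Northeast: 3 records, 4979.34 total amount, 6.33 avg items
  South: 2 records, 5752.77 total amount, 6.00 avg items
  Southwest: 1 records, 2631.19 total amount, 10.00 avg items
  West: 2 records, 2981.65 total amount, 5.00 avg items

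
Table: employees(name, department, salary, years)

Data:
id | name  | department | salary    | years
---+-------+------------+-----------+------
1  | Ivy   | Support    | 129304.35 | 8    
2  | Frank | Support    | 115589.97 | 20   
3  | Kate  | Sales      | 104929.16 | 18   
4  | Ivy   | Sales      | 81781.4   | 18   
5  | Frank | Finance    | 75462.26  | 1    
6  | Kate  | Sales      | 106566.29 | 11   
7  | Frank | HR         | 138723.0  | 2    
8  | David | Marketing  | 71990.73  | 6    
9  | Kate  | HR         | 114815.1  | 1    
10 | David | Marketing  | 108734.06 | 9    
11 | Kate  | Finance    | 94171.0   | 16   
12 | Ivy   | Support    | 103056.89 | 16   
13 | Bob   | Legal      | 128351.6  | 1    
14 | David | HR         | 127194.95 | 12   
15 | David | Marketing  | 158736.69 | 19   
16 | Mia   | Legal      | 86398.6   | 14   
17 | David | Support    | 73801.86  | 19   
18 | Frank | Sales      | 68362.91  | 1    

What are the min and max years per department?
SELECT department, MIN(years), MAX(years)
FROM employees
GROUP BY department

Result:
  Finance: min=1, max=16
  HR: min=1, max=12
  Legal: min=1, max=14
  Marketing: min=6, max=19
  Sales: min=1, max=18
  Support: min=8, max=20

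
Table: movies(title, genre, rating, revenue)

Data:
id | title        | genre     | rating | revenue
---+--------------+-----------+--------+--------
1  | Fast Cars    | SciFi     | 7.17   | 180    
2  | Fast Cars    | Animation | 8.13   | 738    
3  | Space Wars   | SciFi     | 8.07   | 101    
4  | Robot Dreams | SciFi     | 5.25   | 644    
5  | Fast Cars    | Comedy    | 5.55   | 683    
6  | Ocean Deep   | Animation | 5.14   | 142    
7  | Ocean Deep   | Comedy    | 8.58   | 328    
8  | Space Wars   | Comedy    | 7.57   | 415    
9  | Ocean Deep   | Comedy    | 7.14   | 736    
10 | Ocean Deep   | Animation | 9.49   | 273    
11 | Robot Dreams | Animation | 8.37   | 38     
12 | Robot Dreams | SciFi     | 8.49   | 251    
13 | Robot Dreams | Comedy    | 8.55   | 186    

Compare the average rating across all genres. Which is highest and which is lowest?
SELECT genre, AVG(rating)
FROM movies
GROUP BY genre
ORDER BY AVG(rating)

All groups:
  SciFi: 7.25
  Comedy: 7.48
  Animation: 7.78

Highest: Animation (7.78)
Lowest: SciFi (7.25)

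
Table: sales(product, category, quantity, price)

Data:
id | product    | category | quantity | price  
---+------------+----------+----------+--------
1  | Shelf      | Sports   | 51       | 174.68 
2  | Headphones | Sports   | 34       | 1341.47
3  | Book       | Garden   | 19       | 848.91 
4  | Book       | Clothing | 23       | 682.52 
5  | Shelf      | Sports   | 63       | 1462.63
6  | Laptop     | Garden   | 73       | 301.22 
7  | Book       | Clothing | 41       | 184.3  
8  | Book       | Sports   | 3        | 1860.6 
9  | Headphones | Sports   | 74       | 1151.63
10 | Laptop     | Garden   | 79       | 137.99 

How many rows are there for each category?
SELECT category, COUNT(*) as count
FROM sales
GROUP BY category

Result:
  Clothing: 2
  Garden: 3
  Sports: 5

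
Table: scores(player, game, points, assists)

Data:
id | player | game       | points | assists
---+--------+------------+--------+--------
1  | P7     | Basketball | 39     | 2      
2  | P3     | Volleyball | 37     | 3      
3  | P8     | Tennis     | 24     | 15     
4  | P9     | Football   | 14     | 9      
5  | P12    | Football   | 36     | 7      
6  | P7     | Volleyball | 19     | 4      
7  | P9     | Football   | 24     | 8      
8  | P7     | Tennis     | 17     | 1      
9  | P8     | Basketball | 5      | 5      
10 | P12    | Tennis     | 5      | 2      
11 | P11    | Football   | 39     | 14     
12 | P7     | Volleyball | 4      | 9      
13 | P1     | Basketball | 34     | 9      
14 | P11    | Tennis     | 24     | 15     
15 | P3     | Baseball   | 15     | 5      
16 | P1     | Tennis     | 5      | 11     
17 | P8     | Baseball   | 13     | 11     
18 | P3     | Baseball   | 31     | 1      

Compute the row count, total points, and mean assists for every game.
SELECT game,
       COUNT(*) as cnt,
       SUM(points) as total_points,
       AVG(assists) as avg_assists
FROM scores
GROUP BY game

Result:
  Baseball: 3 records, 59 total points, 5.67 avg assists
  Basketball: 3 records, 78 total points, 5.33 avg assists
  Football: 4 records, 113 total points, 9.50 avg assists
  Tennis: 5 records, 75 total points, 8.80 avg assists
  Volleyball: 3 records, 60 total points, 5.33 avg assists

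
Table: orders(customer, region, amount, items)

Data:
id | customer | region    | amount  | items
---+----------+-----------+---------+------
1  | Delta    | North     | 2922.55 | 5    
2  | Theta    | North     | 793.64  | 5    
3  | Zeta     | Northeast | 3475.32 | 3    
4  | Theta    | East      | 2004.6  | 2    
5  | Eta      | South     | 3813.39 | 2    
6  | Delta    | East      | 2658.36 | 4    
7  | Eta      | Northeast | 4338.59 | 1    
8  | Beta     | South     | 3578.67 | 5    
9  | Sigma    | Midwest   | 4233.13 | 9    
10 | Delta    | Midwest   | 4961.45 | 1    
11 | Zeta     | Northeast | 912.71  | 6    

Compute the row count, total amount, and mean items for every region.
SELECT region,
       COUNT(*) as cnt,
       SUM(amount) as total_amount,
       AVG(items) as avg_items
FROM orders
GROUP BY region

Result:
  East: 2 records, 4662.96 total amount, 3.00 avg items
  Midwest: 2 records, 9194.58 total amount, 5.00 avg items
  North: 2 records, 3716.19 total amount, 5.00 avg items
  Northeast: 3 records, 8726.62 total amount, 3.33 avg items
  South: 2 records, 7392.06 total amount, 3.50 avg items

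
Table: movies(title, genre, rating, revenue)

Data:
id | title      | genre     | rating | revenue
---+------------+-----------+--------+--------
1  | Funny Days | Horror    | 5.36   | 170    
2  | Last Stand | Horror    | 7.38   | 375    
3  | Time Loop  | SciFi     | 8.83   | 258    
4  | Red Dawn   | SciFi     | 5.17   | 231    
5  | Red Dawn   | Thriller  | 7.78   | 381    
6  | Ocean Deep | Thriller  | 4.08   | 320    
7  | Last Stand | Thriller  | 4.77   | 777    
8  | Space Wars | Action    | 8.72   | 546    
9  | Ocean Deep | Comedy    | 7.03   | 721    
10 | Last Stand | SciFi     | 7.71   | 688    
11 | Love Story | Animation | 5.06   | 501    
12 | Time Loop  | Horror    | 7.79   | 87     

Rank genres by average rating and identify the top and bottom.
SELECT genre, AVG(rating)
FROM movies
GROUP BY genre
ORDER BY AVG(rating)

All groups:
  Animation: 5.06
  Thriller: 5.54
  Horror: 6.84
  Comedy: 7.03
  SciFi: 7.24
  Action: 8.72

Highest: Action (8.72)
Lowest: Animation (5.06)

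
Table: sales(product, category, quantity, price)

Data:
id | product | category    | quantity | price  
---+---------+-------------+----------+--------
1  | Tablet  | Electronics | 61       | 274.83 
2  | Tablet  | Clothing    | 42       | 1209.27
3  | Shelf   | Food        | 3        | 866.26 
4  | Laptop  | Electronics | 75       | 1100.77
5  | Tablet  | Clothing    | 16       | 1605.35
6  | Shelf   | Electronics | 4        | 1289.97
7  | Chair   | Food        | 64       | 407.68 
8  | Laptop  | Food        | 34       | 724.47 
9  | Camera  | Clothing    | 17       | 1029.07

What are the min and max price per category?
SELECT category, MIN(price), MAX(price)
FROM sales
GROUP BY category

Result:
  Clothing: min=1029.07, max=1605.35
  Electronics: min=274.83, max=1289.97
  Food: min=407.68, max=866.26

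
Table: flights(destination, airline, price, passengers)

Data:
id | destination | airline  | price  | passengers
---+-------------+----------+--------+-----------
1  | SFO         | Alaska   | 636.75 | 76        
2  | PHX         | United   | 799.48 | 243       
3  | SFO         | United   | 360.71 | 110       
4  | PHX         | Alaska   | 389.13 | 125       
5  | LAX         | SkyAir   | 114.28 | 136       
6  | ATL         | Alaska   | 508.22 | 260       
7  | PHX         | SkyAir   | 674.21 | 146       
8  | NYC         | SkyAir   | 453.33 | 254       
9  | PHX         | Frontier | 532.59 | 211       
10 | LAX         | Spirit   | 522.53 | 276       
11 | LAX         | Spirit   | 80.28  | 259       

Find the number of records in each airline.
SELECT airline, COUNT(*) as count
FROM flights
GROUP BY airline

Result:
  Alaska: 3
  Frontier: 1
  SkyAir: 3
  Spirit: 2
  United: 2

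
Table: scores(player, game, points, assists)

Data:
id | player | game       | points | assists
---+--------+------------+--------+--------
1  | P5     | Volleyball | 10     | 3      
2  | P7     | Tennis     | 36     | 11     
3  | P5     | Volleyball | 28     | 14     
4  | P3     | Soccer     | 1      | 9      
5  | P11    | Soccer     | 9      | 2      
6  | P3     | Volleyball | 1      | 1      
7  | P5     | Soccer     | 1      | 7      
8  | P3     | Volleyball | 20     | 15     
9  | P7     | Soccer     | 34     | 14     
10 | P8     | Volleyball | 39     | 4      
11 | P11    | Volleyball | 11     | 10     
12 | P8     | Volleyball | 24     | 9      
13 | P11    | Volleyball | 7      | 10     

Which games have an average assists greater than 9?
SELECT game, AVG(assists)
FROM scores
GROUP BY game
HAVING AVG(assists) > 9

Result:
  Tennis: avg=11.00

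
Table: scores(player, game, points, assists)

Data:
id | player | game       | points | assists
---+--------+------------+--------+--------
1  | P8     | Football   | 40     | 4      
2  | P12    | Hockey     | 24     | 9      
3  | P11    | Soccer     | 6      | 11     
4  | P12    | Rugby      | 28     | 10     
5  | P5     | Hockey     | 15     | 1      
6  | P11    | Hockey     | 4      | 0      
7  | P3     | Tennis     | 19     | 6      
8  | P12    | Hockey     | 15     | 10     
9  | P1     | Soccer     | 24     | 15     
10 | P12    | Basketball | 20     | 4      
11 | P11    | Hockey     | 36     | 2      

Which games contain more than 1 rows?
SELECT game, COUNT(*) as cnt
FROM scores
GROUP BY game
HAVING COUNT(*) > 1

Result:
  Hockey: 5
  Soccer: 2

Note: HAVING filters groups after aggregation, WHERE filters rows before.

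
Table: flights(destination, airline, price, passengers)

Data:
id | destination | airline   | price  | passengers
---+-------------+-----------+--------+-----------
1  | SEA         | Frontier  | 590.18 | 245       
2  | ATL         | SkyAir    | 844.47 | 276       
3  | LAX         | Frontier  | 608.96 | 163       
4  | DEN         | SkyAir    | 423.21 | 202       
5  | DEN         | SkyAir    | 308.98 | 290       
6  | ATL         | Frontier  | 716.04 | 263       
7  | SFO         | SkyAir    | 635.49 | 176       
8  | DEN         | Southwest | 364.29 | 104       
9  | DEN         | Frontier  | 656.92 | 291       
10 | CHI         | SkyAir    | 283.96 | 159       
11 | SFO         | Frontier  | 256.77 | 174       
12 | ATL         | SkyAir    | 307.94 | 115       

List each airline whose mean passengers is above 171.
SELECT airline, AVG(passengers)
FROM flights
GROUP BY airline
HAVING AVG(passengers) > 171

Result:
  Frontier: avg=227.20
  SkyAir: avg=203.00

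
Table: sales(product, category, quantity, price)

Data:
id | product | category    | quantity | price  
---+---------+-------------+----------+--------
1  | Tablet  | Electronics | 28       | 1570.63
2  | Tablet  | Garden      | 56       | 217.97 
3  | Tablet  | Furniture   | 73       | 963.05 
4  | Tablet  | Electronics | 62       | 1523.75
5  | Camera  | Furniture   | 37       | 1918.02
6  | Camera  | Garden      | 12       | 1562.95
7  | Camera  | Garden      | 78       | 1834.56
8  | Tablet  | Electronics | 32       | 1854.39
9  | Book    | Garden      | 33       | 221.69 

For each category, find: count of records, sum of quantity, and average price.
SELECT category,
       COUNT(*) as cnt,
       SUM(quantity) as total_quantity,
       AVG(price) as avg_price
FROM sales
GROUP BY category

Result:
  Electronics: 3 records, 122 total quantity, 1649.59 avg price
  Furniture: 2 records, 110 total quantity, 1440.54 avg price
  Garden: 4 records, 179 total quantity, 959.29 avg price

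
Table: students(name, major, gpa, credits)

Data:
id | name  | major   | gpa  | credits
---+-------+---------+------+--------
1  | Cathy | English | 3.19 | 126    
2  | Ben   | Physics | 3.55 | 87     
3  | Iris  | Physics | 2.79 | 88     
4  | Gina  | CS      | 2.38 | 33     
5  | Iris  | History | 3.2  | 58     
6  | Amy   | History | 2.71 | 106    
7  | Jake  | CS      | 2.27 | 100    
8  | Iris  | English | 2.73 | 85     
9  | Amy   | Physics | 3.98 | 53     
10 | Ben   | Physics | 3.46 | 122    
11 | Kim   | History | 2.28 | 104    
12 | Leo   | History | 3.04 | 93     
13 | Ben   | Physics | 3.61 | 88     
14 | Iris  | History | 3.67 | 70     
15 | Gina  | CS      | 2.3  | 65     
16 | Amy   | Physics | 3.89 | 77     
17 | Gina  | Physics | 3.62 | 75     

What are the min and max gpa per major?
SELECT major, MIN(gpa), MAX(gpa)
FROM students
GROUP BY major

Result:
  CS: min=2.27, max=2.38
  English: min=2.73, max=3.19
  History: min=2.28, max=3.67
  Physics: min=2.79, max=3.98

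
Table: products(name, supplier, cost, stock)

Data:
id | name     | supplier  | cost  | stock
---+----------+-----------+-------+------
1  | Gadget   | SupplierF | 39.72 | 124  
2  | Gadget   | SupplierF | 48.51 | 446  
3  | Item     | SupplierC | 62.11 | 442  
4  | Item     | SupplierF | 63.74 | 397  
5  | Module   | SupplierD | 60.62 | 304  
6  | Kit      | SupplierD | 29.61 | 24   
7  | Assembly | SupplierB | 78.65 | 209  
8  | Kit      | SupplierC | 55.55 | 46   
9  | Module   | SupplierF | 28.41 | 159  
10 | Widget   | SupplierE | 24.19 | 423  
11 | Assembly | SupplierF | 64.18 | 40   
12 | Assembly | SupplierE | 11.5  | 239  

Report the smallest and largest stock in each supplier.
SELECT supplier, MIN(stock), MAX(stock)
FROM products
GROUP BY supplier

Result:
  SupplierB: min=209, max=209
  SupplierC: min=46, max=442
  SupplierD: min=24, max=304
  SupplierE: min=239, max=423
  SupplierF: min=40, max=446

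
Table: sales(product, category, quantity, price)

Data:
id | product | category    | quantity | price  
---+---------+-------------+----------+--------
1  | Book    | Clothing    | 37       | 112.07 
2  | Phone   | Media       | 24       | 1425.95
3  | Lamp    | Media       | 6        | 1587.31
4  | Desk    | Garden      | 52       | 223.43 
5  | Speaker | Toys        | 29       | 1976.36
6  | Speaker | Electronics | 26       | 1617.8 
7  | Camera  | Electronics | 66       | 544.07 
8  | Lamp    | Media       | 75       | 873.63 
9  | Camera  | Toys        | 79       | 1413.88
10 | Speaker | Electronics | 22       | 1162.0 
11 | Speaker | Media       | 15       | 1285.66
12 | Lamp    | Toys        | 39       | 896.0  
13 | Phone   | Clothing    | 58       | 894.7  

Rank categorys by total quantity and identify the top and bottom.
SELECT category, SUM(quantity)
FROM sales
GROUP BY category
ORDER BY SUM(quantity)

All groups:
  Garden: 52
  Clothing: 95
  Electronics: 114
  Media: 120
  Toys: 147

Highest: Toys (147)
Lowest: Garden (52)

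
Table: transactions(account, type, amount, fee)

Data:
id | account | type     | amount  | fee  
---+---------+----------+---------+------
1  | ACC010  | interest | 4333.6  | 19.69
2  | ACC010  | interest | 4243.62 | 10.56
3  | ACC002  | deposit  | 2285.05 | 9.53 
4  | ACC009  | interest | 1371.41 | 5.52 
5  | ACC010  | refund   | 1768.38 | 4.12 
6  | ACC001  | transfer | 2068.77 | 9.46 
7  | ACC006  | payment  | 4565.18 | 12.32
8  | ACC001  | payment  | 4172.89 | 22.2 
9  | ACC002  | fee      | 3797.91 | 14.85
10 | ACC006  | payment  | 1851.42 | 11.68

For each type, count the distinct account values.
SELECT type, COUNT(DISTINCT account)
FROM transactions
GROUP BY type

Result:
  deposit: 1 distinct
  fee: 1 distinct
  interest: 2 distinct
  payment: 2 distinct
  refund: 1 distinct
  transfer: 1 distinct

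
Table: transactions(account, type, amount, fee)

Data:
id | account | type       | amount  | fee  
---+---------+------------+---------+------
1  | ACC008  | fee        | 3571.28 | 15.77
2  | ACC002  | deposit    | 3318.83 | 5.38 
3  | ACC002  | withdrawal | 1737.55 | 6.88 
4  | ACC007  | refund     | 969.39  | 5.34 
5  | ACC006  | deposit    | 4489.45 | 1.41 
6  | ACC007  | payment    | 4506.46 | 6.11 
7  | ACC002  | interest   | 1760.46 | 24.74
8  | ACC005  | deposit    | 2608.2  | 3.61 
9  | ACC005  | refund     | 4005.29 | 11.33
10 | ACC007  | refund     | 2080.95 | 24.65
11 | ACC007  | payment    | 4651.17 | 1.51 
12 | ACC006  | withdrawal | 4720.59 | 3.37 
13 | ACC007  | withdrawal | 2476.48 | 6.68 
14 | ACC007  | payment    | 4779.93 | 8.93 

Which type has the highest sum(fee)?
SELECT type, SUM(fee) as val
FROM transactions
GROUP BY type
ORDER BY val DESC
LIMIT 1

Result: refund with sum(fee) = 41.32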